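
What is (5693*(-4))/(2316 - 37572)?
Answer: 5693/8814 ≈ 0.64590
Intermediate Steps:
(5693*(-4))/(2316 - 37572) = -22772/(-35256) = -22772*(-1/35256) = 5693/8814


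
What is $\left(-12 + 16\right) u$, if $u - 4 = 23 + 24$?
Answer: $204$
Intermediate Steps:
$u = 51$ ($u = 4 + \left(23 + 24\right) = 4 + 47 = 51$)
$\left(-12 + 16\right) u = \left(-12 + 16\right) 51 = 4 \cdot 51 = 204$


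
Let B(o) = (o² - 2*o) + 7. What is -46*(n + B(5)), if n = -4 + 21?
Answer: -1794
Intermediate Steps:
n = 17
B(o) = 7 + o² - 2*o
-46*(n + B(5)) = -46*(17 + (7 + 5² - 2*5)) = -46*(17 + (7 + 25 - 10)) = -46*(17 + 22) = -46*39 = -1794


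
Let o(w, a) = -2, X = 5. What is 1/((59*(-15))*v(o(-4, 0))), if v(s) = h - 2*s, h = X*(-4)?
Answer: 1/14160 ≈ 7.0621e-5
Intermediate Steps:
h = -20 (h = 5*(-4) = -20)
v(s) = -20 - 2*s
1/((59*(-15))*v(o(-4, 0))) = 1/((59*(-15))*(-20 - 2*(-2))) = 1/(-885*(-20 + 4)) = 1/(-885*(-16)) = 1/14160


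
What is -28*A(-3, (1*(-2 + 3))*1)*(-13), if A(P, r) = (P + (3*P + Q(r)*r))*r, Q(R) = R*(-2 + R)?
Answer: -4732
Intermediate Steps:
A(P, r) = r*(4*P + r²*(-2 + r)) (A(P, r) = (P + (3*P + (r*(-2 + r))*r))*r = (P + (3*P + r²*(-2 + r)))*r = (4*P + r²*(-2 + r))*r = r*(4*P + r²*(-2 + r)))
-28*A(-3, (1*(-2 + 3))*1)*(-13) = -28*(1*(-2 + 3))*1*(4*(-3) + ((1*(-2 + 3))*1)²*(-2 + (1*(-2 + 3))*1))*(-13) = -28*(1*1)*1*(-12 + ((1*1)*1)²*(-2 + (1*1)*1))*(-13) = -28*1*1*(-12 + (1*1)²*(-2 + 1*1))*(-13) = -28*(-12 + 1²*(-2 + 1))*(-13) = -28*(-12 + 1*(-1))*(-13) = -28*(-12 - 1)*(-13) = -28*(-13)*(-13) = 364*(-13) = -4732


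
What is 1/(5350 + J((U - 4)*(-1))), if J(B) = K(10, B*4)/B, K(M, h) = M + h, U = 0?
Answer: 2/10713 ≈ 0.00018669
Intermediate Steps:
J(B) = (10 + 4*B)/B (J(B) = (10 + B*4)/B = (10 + 4*B)/B)
1/(5350 + J((U - 4)*(-1))) = 1/(5350 + (4 + 10/(((0 - 4)*(-1))))) = 1/(5350 + (4 + 10/((-4*(-1))))) = 1/(5350 + (4 + 10/4)) = 1/(5350 + (4 + 10*(¼))) = 1/(5350 + (4 + 5/2)) = 1/(5350 + 13/2) = 1/(10713/2) = 2/10713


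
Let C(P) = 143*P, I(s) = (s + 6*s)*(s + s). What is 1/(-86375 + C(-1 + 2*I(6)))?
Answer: 1/57626 ≈ 1.7353e-5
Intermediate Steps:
I(s) = 14*s**2 (I(s) = (7*s)*(2*s) = 14*s**2)
1/(-86375 + C(-1 + 2*I(6))) = 1/(-86375 + 143*(-1 + 2*(14*6**2))) = 1/(-86375 + 143*(-1 + 2*(14*36))) = 1/(-86375 + 143*(-1 + 2*504)) = 1/(-86375 + 143*(-1 + 1008)) = 1/(-86375 + 143*1007) = 1/(-86375 + 144001) = 1/57626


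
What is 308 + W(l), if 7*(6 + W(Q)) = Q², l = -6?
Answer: 2150/7 ≈ 307.14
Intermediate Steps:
W(Q) = -6 + Q²/7
308 + W(l) = 308 + (-6 + (⅐)*(-6)²) = 308 + (-6 + (⅐)*36) = 308 + (-6 + 36/7) = 308 - 6/7 = 2150/7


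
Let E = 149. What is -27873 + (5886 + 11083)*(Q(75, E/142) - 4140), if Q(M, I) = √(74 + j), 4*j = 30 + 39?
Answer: -70279533 + 16969*√365/2 ≈ -7.0117e+7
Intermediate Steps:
j = 69/4 (j = (30 + 39)/4 = (¼)*69 = 69/4 ≈ 17.250)
Q(M, I) = √365/2 (Q(M, I) = √(74 + 69/4) = √(365/4) = √365/2)
-27873 + (5886 + 11083)*(Q(75, E/142) - 4140) = -27873 + (5886 + 11083)*(√365/2 - 4140) = -27873 + 16969*(-4140 + √365/2) = -27873 + (-70251660 + 16969*√365/2) = -70279533 + 16969*√365/2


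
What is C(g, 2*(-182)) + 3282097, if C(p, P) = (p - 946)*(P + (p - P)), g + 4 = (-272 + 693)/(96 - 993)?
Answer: 2644222742212/804609 ≈ 3.2863e+6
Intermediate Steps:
g = -4009/897 (g = -4 + (-272 + 693)/(96 - 993) = -4 + 421/(-897) = -4 + 421*(-1/897) = -4 - 421/897 = -4009/897 ≈ -4.4693)
C(p, P) = p*(-946 + p) (C(p, P) = (-946 + p)*p = p*(-946 + p))
C(g, 2*(-182)) + 3282097 = -4009*(-946 - 4009/897)/897 + 3282097 = -4009/897*(-852571/897) + 3282097 = 3417957139/804609 + 3282097 = 2644222742212/804609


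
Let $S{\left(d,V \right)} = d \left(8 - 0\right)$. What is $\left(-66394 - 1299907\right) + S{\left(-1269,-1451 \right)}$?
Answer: $-1376453$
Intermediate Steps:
$S{\left(d,V \right)} = 8 d$ ($S{\left(d,V \right)} = d \left(8 + 0\right) = d 8 = 8 d$)
$\left(-66394 - 1299907\right) + S{\left(-1269,-1451 \right)} = \left(-66394 - 1299907\right) + 8 \left(-1269\right) = -1366301 - 10152 = -1376453$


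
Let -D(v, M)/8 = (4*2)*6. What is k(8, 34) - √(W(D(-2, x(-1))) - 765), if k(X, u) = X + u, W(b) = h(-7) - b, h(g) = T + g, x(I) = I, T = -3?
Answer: 42 - I*√391 ≈ 42.0 - 19.774*I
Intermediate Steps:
D(v, M) = -384 (D(v, M) = -8*4*2*6 = -64*6 = -8*48 = -384)
h(g) = -3 + g
W(b) = -10 - b (W(b) = (-3 - 7) - b = -10 - b)
k(8, 34) - √(W(D(-2, x(-1))) - 765) = (8 + 34) - √((-10 - 1*(-384)) - 765) = 42 - √((-10 + 384) - 765) = 42 - √(374 - 765) = 42 - √(-391) = 42 - I*√391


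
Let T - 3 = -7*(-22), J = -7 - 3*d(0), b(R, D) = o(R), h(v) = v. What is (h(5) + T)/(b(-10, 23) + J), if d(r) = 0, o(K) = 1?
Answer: -27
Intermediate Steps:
b(R, D) = 1
J = -7 (J = -7 - 3*0 = -7 + 0 = -7)
T = 157 (T = 3 - 7*(-22) = 3 + 154 = 157)
(h(5) + T)/(b(-10, 23) + J) = (5 + 157)/(1 - 7) = 162/(-6) = 162*(-1/6) = -27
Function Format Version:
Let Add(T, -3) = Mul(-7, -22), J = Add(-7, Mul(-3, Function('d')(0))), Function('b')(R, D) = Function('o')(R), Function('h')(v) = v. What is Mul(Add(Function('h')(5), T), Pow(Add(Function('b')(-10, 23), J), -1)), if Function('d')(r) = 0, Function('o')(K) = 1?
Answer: -27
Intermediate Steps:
Function('b')(R, D) = 1
J = -7 (J = Add(-7, Mul(-3, 0)) = Add(-7, 0) = -7)
T = 157 (T = Add(3, Mul(-7, -22)) = Add(3, 154) = 157)
Mul(Add(Function('h')(5), T), Pow(Add(Function('b')(-10, 23), J), -1)) = Mul(Add(5, 157), Pow(Add(1, -7), -1)) = Mul(162, Pow(-6, -1)) = Mul(162, Rational(-1, 6)) = -27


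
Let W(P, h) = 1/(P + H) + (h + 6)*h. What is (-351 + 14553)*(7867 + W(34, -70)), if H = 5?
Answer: 2279581956/13 ≈ 1.7535e+8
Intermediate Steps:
W(P, h) = 1/(5 + P) + h*(6 + h) (W(P, h) = 1/(P + 5) + (h + 6)*h = 1/(5 + P) + (6 + h)*h = 1/(5 + P) + h*(6 + h))
(-351 + 14553)*(7867 + W(34, -70)) = (-351 + 14553)*(7867 + (1 + 5*(-70)² + 30*(-70) + 34*(-70)² + 6*34*(-70))/(5 + 34)) = 14202*(7867 + (1 + 5*4900 - 2100 + 34*4900 - 14280)/39) = 14202*(7867 + (1 + 24500 - 2100 + 166600 - 14280)/39) = 14202*(7867 + (1/39)*174721) = 14202*(7867 + 174721/39) = 14202*(481534/39) = 2279581956/13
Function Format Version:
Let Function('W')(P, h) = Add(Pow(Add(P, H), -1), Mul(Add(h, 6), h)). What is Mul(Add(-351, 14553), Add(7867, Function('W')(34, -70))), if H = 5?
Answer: Rational(2279581956, 13) ≈ 1.7535e+8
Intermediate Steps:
Function('W')(P, h) = Add(Pow(Add(5, P), -1), Mul(h, Add(6, h))) (Function('W')(P, h) = Add(Pow(Add(P, 5), -1), Mul(Add(h, 6), h)) = Add(Pow(Add(5, P), -1), Mul(Add(6, h), h)) = Add(Pow(Add(5, P), -1), Mul(h, Add(6, h))))
Mul(Add(-351, 14553), Add(7867, Function('W')(34, -70))) = Mul(Add(-351, 14553), Add(7867, Mul(Pow(Add(5, 34), -1), Add(1, Mul(5, Pow(-70, 2)), Mul(30, -70), Mul(34, Pow(-70, 2)), Mul(6, 34, -70))))) = Mul(14202, Add(7867, Mul(Pow(39, -1), Add(1, Mul(5, 4900), -2100, Mul(34, 4900), -14280)))) = Mul(14202, Add(7867, Mul(Rational(1, 39), Add(1, 24500, -2100, 166600, -14280)))) = Mul(14202, Add(7867, Mul(Rational(1, 39), 174721))) = Mul(14202, Add(7867, Rational(174721, 39))) = Mul(14202, Rational(481534, 39)) = Rational(2279581956, 13)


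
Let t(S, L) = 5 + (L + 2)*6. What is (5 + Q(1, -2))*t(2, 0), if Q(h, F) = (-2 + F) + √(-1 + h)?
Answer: 17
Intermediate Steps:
Q(h, F) = -2 + F + √(-1 + h)
t(S, L) = 17 + 6*L (t(S, L) = 5 + (2 + L)*6 = 5 + (12 + 6*L) = 17 + 6*L)
(5 + Q(1, -2))*t(2, 0) = (5 + (-2 - 2 + √(-1 + 1)))*(17 + 6*0) = (5 + (-2 - 2 + √0))*(17 + 0) = (5 + (-2 - 2 + 0))*17 = (5 - 4)*17 = 1*17 = 17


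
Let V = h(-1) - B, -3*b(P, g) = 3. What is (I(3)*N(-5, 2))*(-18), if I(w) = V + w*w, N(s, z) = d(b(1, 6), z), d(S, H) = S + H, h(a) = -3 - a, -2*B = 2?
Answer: -144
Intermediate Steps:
B = -1 (B = -½*2 = -1)
b(P, g) = -1 (b(P, g) = -⅓*3 = -1)
d(S, H) = H + S
V = -1 (V = (-3 - 1*(-1)) - 1*(-1) = (-3 + 1) + 1 = -2 + 1 = -1)
N(s, z) = -1 + z (N(s, z) = z - 1 = -1 + z)
I(w) = -1 + w² (I(w) = -1 + w*w = -1 + w²)
(I(3)*N(-5, 2))*(-18) = ((-1 + 3²)*(-1 + 2))*(-18) = ((-1 + 9)*1)*(-18) = (8*1)*(-18) = 8*(-18) = -144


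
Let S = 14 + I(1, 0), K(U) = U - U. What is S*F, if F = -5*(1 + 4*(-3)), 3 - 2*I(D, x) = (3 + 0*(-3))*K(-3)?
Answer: 1705/2 ≈ 852.50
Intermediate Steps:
K(U) = 0
I(D, x) = 3/2 (I(D, x) = 3/2 - (3 + 0*(-3))*0/2 = 3/2 - (3 + 0)*0/2 = 3/2 - 3*0/2 = 3/2 - ½*0 = 3/2 + 0 = 3/2)
S = 31/2 (S = 14 + 3/2 = 31/2 ≈ 15.500)
F = 55 (F = -5*(1 - 12) = -5*(-11) = 55)
S*F = (31/2)*55 = 1705/2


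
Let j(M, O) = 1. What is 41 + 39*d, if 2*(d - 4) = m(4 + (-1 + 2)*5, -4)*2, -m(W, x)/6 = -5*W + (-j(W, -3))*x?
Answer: 9791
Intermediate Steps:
m(W, x) = 6*x + 30*W (m(W, x) = -6*(-5*W + (-1*1)*x) = -6*(-5*W - x) = -6*(-x - 5*W) = 6*x + 30*W)
d = 250 (d = 4 + ((6*(-4) + 30*(4 + (-1 + 2)*5))*2)/2 = 4 + ((-24 + 30*(4 + 1*5))*2)/2 = 4 + ((-24 + 30*(4 + 5))*2)/2 = 4 + ((-24 + 30*9)*2)/2 = 4 + ((-24 + 270)*2)/2 = 4 + (246*2)/2 = 4 + (½)*492 = 4 + 246 = 250)
41 + 39*d = 41 + 39*250 = 41 + 9750 = 9791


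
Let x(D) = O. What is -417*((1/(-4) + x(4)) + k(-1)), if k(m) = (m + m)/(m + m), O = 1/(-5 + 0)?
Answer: -4587/20 ≈ -229.35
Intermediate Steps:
O = -1/5 (O = 1/(-5) = -1/5 ≈ -0.20000)
k(m) = 1 (k(m) = (2*m)/((2*m)) = (2*m)*(1/(2*m)) = 1)
x(D) = -1/5
-417*((1/(-4) + x(4)) + k(-1)) = -417*((1/(-4) - 1/5) + 1) = -417*((-1/4 - 1/5) + 1) = -417*(-9/20 + 1) = -417*11/20 = -4587/20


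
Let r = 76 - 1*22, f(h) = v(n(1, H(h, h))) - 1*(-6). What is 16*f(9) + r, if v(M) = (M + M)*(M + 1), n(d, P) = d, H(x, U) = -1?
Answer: 214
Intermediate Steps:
v(M) = 2*M*(1 + M) (v(M) = (2*M)*(1 + M) = 2*M*(1 + M))
f(h) = 10 (f(h) = 2*1*(1 + 1) - 1*(-6) = 2*1*2 + 6 = 4 + 6 = 10)
r = 54 (r = 76 - 22 = 54)
16*f(9) + r = 16*10 + 54 = 160 + 54 = 214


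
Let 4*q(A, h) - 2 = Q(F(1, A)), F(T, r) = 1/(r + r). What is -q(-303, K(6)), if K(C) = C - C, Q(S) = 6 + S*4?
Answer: -1211/606 ≈ -1.9984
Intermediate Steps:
F(T, r) = 1/(2*r)
Q(S) = 6 + 4*S
K(C) = 0
q(A, h) = 2 + 1/(2*A) (q(A, h) = 1/2 + (6 + 4*(1/(2*A)))/4 = 1/2 + (6 + 2/A)/4 = 1/2 + (3/2 + 1/(2*A)) = 2 + 1/(2*A))
-q(-303, K(6)) = -(2 + (1/2)/(-303)) = -(2 + (1/2)*(-1/303)) = -(2 - 1/606) = -1*1211/606 = -1211/606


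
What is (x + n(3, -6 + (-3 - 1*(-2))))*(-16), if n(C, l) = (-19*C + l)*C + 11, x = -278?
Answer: 7344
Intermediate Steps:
n(C, l) = 11 + C*(l - 19*C) (n(C, l) = (l - 19*C)*C + 11 = C*(l - 19*C) + 11 = 11 + C*(l - 19*C))
(x + n(3, -6 + (-3 - 1*(-2))))*(-16) = (-278 + (11 - 19*3² + 3*(-6 + (-3 - 1*(-2)))))*(-16) = (-278 + (11 - 19*9 + 3*(-6 + (-3 + 2))))*(-16) = (-278 + (11 - 171 + 3*(-6 - 1)))*(-16) = (-278 + (11 - 171 + 3*(-7)))*(-16) = (-278 + (11 - 171 - 21))*(-16) = (-278 - 181)*(-16) = -459*(-16) = 7344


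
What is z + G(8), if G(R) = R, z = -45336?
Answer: -45328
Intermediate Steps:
z + G(8) = -45336 + 8 = -45328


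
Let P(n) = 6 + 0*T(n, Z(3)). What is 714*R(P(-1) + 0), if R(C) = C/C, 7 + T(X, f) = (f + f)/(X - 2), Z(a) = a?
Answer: 714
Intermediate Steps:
T(X, f) = -7 + 2*f/(-2 + X) (T(X, f) = -7 + (f + f)/(X - 2) = -7 + (2*f)/(-2 + X) = -7 + 2*f/(-2 + X))
P(n) = 6 (P(n) = 6 + 0*((14 - 7*n + 2*3)/(-2 + n)) = 6 + 0*((14 - 7*n + 6)/(-2 + n)) = 6 + 0*((20 - 7*n)/(-2 + n)) = 6 + 0 = 6)
R(C) = 1
714*R(P(-1) + 0) = 714*1 = 714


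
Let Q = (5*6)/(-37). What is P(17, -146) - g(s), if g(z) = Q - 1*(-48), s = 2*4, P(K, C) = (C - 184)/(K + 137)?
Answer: -12777/259 ≈ -49.332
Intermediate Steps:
P(K, C) = (-184 + C)/(137 + K)
s = 8
Q = -30/37 (Q = 30*(-1/37) = -30/37 ≈ -0.81081)
g(z) = 1746/37 (g(z) = -30/37 - 1*(-48) = -30/37 + 48 = 1746/37)
P(17, -146) - g(s) = (-184 - 146)/(137 + 17) - 1*1746/37 = -330/154 - 1746/37 = (1/154)*(-330) - 1746/37 = -15/7 - 1746/37 = -12777/259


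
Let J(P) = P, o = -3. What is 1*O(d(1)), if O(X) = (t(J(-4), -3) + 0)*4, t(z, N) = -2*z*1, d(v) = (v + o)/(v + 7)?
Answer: 32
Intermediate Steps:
d(v) = (-3 + v)/(7 + v) (d(v) = (v - 3)/(v + 7) = (-3 + v)/(7 + v))
t(z, N) = -2*z
O(X) = 32 (O(X) = (-2*(-4) + 0)*4 = (8 + 0)*4 = 8*4 = 32)
1*O(d(1)) = 1*32 = 32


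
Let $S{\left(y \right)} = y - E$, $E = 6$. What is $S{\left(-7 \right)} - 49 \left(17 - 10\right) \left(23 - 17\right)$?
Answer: $-2071$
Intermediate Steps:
$S{\left(y \right)} = -6 + y$ ($S{\left(y \right)} = y - 6 = -6 + y$)
$S{\left(-7 \right)} - 49 \left(17 - 10\right) \left(23 - 17\right) = \left(-6 - 7\right) - 49 \left(17 - 10\right) \left(23 - 17\right) = -13 - 49 \cdot 7 \cdot 6 = -13 - 2058 = -2071$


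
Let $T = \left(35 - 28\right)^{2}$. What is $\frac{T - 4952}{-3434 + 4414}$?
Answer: $- \frac{4903}{980} \approx -5.0031$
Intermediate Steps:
$T = 49$ ($T = 7^{2} = 49$)
$\frac{T - 4952}{-3434 + 4414} = \frac{49 - 4952}{-3434 + 4414} = - \frac{4903}{980}$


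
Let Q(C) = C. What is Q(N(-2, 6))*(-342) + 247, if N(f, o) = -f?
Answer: -437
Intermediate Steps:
Q(N(-2, 6))*(-342) + 247 = -1*(-2)*(-342) + 247 = 2*(-342) + 247 = -684 + 247 = -437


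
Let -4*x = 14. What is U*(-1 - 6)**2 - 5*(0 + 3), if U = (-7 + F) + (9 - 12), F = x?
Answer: -1353/2 ≈ -676.50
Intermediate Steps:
x = -7/2 (x = -1/4*14 = -7/2 ≈ -3.5000)
F = -7/2 ≈ -3.5000
U = -27/2 (U = (-7 - 7/2) + (9 - 12) = -21/2 - 3 = -27/2 ≈ -13.500)
U*(-1 - 6)**2 - 5*(0 + 3) = -27*(-1 - 6)**2/2 - 5*(0 + 3) = -27/2*(-7)**2 - 5*3 = -27/2*49 - 15 = -1323/2 - 15 = -1353/2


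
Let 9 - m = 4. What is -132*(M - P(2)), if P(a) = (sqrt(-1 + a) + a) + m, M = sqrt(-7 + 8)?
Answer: 924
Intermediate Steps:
m = 5 (m = 9 - 1*4 = 9 - 4 = 5)
M = 1 (M = sqrt(1) = 1)
P(a) = 5 + a + sqrt(-1 + a) (P(a) = (sqrt(-1 + a) + a) + 5 = (a + sqrt(-1 + a)) + 5 = 5 + a + sqrt(-1 + a))
-132*(M - P(2)) = -132*(1 - (5 + 2 + sqrt(-1 + 2))) = -132*(1 - (5 + 2 + sqrt(1))) = -132*(1 - (5 + 2 + 1)) = -132*(1 - 1*8) = -132*(1 - 8) = -132*(-7) = 924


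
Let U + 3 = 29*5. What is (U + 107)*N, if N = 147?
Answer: 36603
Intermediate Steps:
U = 142 (U = -3 + 29*5 = -3 + 145 = 142)
(U + 107)*N = (142 + 107)*147 = 249*147 = 36603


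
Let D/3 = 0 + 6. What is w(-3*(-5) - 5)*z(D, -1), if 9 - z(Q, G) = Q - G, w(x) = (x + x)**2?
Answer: -4000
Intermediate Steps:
D = 18 (D = 3*(0 + 6) = 3*6 = 18)
w(x) = 4*x**2 (w(x) = (2*x)**2 = 4*x**2)
z(Q, G) = 9 + G - Q (z(Q, G) = 9 - (Q - G) = 9 + (G - Q) = 9 + G - Q)
w(-3*(-5) - 5)*z(D, -1) = (4*(-3*(-5) - 5)**2)*(9 - 1 - 1*18) = (4*(15 - 5)**2)*(9 - 1 - 18) = (4*10**2)*(-10) = (4*100)*(-10) = 400*(-10) = -4000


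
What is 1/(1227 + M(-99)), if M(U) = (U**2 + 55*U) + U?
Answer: 1/5484 ≈ 0.00018235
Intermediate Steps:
M(U) = U**2 + 56*U
1/(1227 + M(-99)) = 1/(1227 - 99*(56 - 99)) = 1/(1227 - 99*(-43)) = 1/(1227 + 4257) = 1/5484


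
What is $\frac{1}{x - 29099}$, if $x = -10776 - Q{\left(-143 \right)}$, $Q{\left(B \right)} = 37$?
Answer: $- \frac{1}{39912} \approx -2.5055 \cdot 10^{-5}$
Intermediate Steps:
$x = -10813$ ($x = -10776 - 37 = -10813$)
$\frac{1}{x - 29099} = \frac{1}{-10813 - 29099} = \frac{1}{-39912} = - \frac{1}{39912}$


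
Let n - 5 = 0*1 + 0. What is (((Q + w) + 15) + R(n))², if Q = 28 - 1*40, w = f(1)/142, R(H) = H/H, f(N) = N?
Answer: 323761/20164 ≈ 16.056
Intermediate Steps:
n = 5 (n = 5 + (0*1 + 0) = 5 + (0 + 0) = 5 + 0 = 5)
R(H) = 1
w = 1/142 ≈ 0.0070423
Q = -12 (Q = 28 - 40 = -12)
(((Q + w) + 15) + R(n))² = (((-12 + 1/142) + 15) + 1)² = ((-1703/142 + 15) + 1)² = (427/142 + 1)² = (569/142)² = 323761/20164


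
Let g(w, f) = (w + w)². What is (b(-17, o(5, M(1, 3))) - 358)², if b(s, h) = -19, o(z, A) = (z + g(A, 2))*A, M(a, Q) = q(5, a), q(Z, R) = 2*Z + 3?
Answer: 142129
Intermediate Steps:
q(Z, R) = 3 + 2*Z
g(w, f) = 4*w² (g(w, f) = (2*w)² = 4*w²)
M(a, Q) = 13 (M(a, Q) = 3 + 2*5 = 3 + 10 = 13)
o(z, A) = A*(z + 4*A²) (o(z, A) = (z + 4*A²)*A = A*(z + 4*A²))
(b(-17, o(5, M(1, 3))) - 358)² = (-19 - 358)² = (-377)² = 142129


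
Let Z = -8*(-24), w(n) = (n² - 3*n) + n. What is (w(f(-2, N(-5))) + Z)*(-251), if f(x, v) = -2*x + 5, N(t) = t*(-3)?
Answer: -64005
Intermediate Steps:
N(t) = -3*t
f(x, v) = 5 - 2*x
w(n) = n² - 2*n
Z = 192
(w(f(-2, N(-5))) + Z)*(-251) = ((5 - 2*(-2))*(-2 + (5 - 2*(-2))) + 192)*(-251) = ((5 + 4)*(-2 + (5 + 4)) + 192)*(-251) = (9*(-2 + 9) + 192)*(-251) = (9*7 + 192)*(-251) = (63 + 192)*(-251) = 255*(-251) = -64005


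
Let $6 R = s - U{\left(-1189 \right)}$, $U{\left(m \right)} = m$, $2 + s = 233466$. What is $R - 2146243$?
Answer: $- \frac{12642805}{6} \approx -2.1071 \cdot 10^{6}$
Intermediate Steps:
$s = 233464$ ($s = -2 + 233466 = 233464$)
$R = \frac{234653}{6}$ ($R = \frac{233464 - -1189}{6} = \frac{233464 + 1189}{6} = \frac{1}{6} \cdot 234653 = \frac{234653}{6} \approx 39109.0$)
$R - 2146243 = \frac{234653}{6} - 2146243 = - \frac{12642805}{6}$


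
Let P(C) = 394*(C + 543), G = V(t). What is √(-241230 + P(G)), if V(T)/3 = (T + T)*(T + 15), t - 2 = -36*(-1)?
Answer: 4*√295863 ≈ 2175.7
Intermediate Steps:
t = 38 (t = 2 - 36*(-1) = 2 - 6*(-6) = 2 + 36 = 38)
V(T) = 6*T*(15 + T) (V(T) = 3*((T + T)*(T + 15)) = 3*((2*T)*(15 + T)) = 3*(2*T*(15 + T)) = 6*T*(15 + T))
G = 12084 (G = 6*38*(15 + 38) = 6*38*53 = 12084)
P(C) = 213942 + 394*C (P(C) = 394*(543 + C) = 213942 + 394*C)
√(-241230 + P(G)) = √(-241230 + (213942 + 394*12084)) = √(-241230 + (213942 + 4761096)) = √(-241230 + 4975038) = √4733808 = 4*√295863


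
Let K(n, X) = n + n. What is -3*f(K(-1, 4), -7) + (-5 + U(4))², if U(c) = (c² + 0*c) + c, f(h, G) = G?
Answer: 246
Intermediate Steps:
K(n, X) = 2*n
U(c) = c + c² (U(c) = (c² + 0) + c = c² + c = c + c²)
-3*f(K(-1, 4), -7) + (-5 + U(4))² = -3*(-7) + (-5 + 4*(1 + 4))² = 21 + (-5 + 4*5)² = 21 + (-5 + 20)² = 21 + 15² = 21 + 225 = 246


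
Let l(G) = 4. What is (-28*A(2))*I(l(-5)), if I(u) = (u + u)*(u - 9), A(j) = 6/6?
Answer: 1120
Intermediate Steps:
A(j) = 1 (A(j) = 6*(⅙) = 1)
I(u) = 2*u*(-9 + u) (I(u) = (2*u)*(-9 + u) = 2*u*(-9 + u))
(-28*A(2))*I(l(-5)) = (-28*1)*(2*4*(-9 + 4)) = -56*4*(-5) = -28*(-40) = 1120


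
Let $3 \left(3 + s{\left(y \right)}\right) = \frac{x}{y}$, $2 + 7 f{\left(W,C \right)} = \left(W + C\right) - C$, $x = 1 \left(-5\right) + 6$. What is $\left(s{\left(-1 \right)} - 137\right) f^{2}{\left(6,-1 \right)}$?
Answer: $- \frac{6736}{147} \approx -45.823$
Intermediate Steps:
$x = 1$ ($x = -5 + 6 = 1$)
$f{\left(W,C \right)} = - \frac{2}{7} + \frac{W}{7}$ ($f{\left(W,C \right)} = - \frac{2}{7} + \frac{\left(W + C\right) - C}{7} = - \frac{2}{7} + \frac{\left(C + W\right) - C}{7} = - \frac{2}{7} + \frac{W}{7}$)
$s{\left(y \right)} = -3 + \frac{1}{3 y}$ ($s{\left(y \right)} = -3 + \frac{1 \frac{1}{y}}{3} = -3 + \frac{1}{3 y}$)
$\left(s{\left(-1 \right)} - 137\right) f^{2}{\left(6,-1 \right)} = \left(\left(-3 + \frac{1}{3 \left(-1\right)}\right) - 137\right) \left(- \frac{2}{7} + \frac{1}{7} \cdot 6\right)^{2} = \left(\left(-3 + \frac{1}{3} \left(-1\right)\right) - 137\right) \left(- \frac{2}{7} + \frac{6}{7}\right)^{2} = \left(\left(-3 - \frac{1}{3}\right) - 137\right) \left(\frac{4}{7}\right)^{2} = \left(- \frac{10}{3} - 137\right) \frac{16}{49} = \left(- \frac{421}{3}\right) \frac{16}{49} = - \frac{6736}{147}$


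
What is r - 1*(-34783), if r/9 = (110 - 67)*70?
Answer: 61873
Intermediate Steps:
r = 27090 (r = 9*((110 - 67)*70) = 9*(43*70) = 9*3010 = 27090)
r - 1*(-34783) = 27090 - 1*(-34783) = 27090 + 34783 = 61873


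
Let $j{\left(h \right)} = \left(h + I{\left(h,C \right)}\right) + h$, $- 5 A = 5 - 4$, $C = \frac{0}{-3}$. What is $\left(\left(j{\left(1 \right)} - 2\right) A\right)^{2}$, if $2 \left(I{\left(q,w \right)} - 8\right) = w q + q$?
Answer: $\frac{289}{100} \approx 2.89$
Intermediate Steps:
$C = 0$ ($C = 0 \left(- \frac{1}{3}\right) = 0$)
$I{\left(q,w \right)} = 8 + \frac{q}{2} + \frac{q w}{2}$ ($I{\left(q,w \right)} = 8 + \frac{w q + q}{2} = 8 + \frac{q w + q}{2} = 8 + \frac{q + q w}{2} = 8 + \left(\frac{q}{2} + \frac{q w}{2}\right) = 8 + \frac{q}{2} + \frac{q w}{2}$)
$A = - \frac{1}{5}$ ($A = - \frac{5 - 4}{5} = \left(- \frac{1}{5}\right) 1 = - \frac{1}{5} \approx -0.2$)
$j{\left(h \right)} = 8 + \frac{5 h}{2}$ ($j{\left(h \right)} = \left(h + \left(8 + \frac{h}{2} + \frac{1}{2} h 0\right)\right) + h = \left(h + \left(8 + \frac{h}{2} + 0\right)\right) + h = \left(h + \left(8 + \frac{h}{2}\right)\right) + h = \left(8 + \frac{3 h}{2}\right) + h = 8 + \frac{5 h}{2}$)
$\left(\left(j{\left(1 \right)} - 2\right) A\right)^{2} = \left(\left(\left(8 + \frac{5}{2} \cdot 1\right) - 2\right) \left(- \frac{1}{5}\right)\right)^{2} = \left(\left(\left(8 + \frac{5}{2}\right) - 2\right) \left(- \frac{1}{5}\right)\right)^{2} = \left(\left(\frac{21}{2} - 2\right) \left(- \frac{1}{5}\right)\right)^{2} = \left(\frac{17}{2} \left(- \frac{1}{5}\right)\right)^{2} = \left(- \frac{17}{10}\right)^{2} = \frac{289}{100}$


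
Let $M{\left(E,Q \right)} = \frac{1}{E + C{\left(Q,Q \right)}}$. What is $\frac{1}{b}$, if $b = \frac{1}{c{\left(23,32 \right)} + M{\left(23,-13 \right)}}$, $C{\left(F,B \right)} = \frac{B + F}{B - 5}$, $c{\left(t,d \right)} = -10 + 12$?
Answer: $\frac{449}{220} \approx 2.0409$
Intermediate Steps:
$c{\left(t,d \right)} = 2$
$C{\left(F,B \right)} = \frac{B + F}{-5 + B}$
$M{\left(E,Q \right)} = \frac{1}{E + \frac{2 Q}{-5 + Q}}$ ($M{\left(E,Q \right)} = \frac{1}{E + \frac{Q + Q}{-5 + Q}} = \frac{1}{E + \frac{2 Q}{-5 + Q}}$)
$b = \frac{220}{449}$ ($b = \frac{1}{2 + \frac{-5 - 13}{2 \left(-13\right) + 23 \left(-5 - 13\right)}} = \frac{1}{2 + \frac{1}{-26 + 23 \left(-18\right)} \left(-18\right)} = \frac{1}{2 + \frac{1}{-26 - 414} \left(-18\right)} = \frac{1}{2 + \frac{1}{-440} \left(-18\right)} = \frac{1}{2 - - \frac{9}{220}} = \frac{1}{2 + \frac{9}{220}} = \frac{1}{\frac{449}{220}} = \frac{220}{449} \approx 0.48998$)
$\frac{1}{b} = \frac{1}{\frac{220}{449}} = \frac{449}{220}$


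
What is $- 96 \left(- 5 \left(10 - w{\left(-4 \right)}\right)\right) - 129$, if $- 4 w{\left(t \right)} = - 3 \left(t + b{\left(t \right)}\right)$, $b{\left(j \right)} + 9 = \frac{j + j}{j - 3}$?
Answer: $\frac{62577}{7} \approx 8939.6$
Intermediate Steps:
$b{\left(j \right)} = -9 + \frac{2 j}{-3 + j}$ ($b{\left(j \right)} = -9 + \frac{j + j}{j - 3} = -9 + \frac{2 j}{-3 + j}$)
$w{\left(t \right)} = \frac{3 t}{4} + \frac{3 \left(27 - 7 t\right)}{4 \left(-3 + t\right)}$ ($w{\left(t \right)} = - \frac{\left(-3\right) \left(t + \frac{27 - 7 t}{-3 + t}\right)}{4} = - \frac{- 3 t - \frac{3 \left(27 - 7 t\right)}{-3 + t}}{4} = \frac{3 t}{4} + \frac{3 \left(27 - 7 t\right)}{4 \left(-3 + t\right)}$)
$- 96 \left(- 5 \left(10 - w{\left(-4 \right)}\right)\right) - 129 = - 96 \left(- 5 \left(10 - \frac{3 \left(27 + \left(-4\right)^{2} - -40\right)}{4 \left(-3 - 4\right)}\right)\right) - 129 = - 96 \left(- 5 \left(10 - \frac{3 \left(27 + 16 + 40\right)}{4 \left(-7\right)}\right)\right) - 129 = - 96 \left(- 5 \left(10 - \frac{3}{4} \left(- \frac{1}{7}\right) 83\right)\right) - 129 = - 96 \left(- 5 \left(10 - - \frac{249}{28}\right)\right) - 129 = - 96 \left(- 5 \left(10 + \frac{249}{28}\right)\right) - 129 = - 96 \left(\left(-5\right) \frac{529}{28}\right) - 129 = \left(-96\right) \left(- \frac{2645}{28}\right) - 129 = \frac{63480}{7} - 129 = \frac{62577}{7}$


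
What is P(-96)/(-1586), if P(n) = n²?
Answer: -4608/793 ≈ -5.8108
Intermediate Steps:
P(-96)/(-1586) = (-96)²/(-1586) = 9216*(-1/1586) = -4608/793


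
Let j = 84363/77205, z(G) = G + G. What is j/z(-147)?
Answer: -28121/7566090 ≈ -0.0037167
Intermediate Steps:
z(G) = 2*G
j = 28121/25735 (j = 84363*(1/77205) = 28121/25735 ≈ 1.0927)
j/z(-147) = 28121/(25735*((2*(-147)))) = (28121/25735)/(-294) = (28121/25735)*(-1/294) = -28121/7566090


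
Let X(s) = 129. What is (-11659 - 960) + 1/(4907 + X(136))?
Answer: -63549283/5036 ≈ -12619.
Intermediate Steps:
(-11659 - 960) + 1/(4907 + X(136)) = (-11659 - 960) + 1/(4907 + 129) = -12619 + 1/5036 = -63549283/5036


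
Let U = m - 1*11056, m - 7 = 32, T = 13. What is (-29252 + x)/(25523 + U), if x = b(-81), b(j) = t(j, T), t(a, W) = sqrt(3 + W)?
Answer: -14624/7253 ≈ -2.0163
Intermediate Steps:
m = 39 (m = 7 + 32 = 39)
b(j) = 4 (b(j) = sqrt(3 + 13) = sqrt(16) = 4)
x = 4
U = -11017 (U = 39 - 1*11056 = 39 - 11056 = -11017)
(-29252 + x)/(25523 + U) = (-29252 + 4)/(25523 - 11017) = -29248/14506 = -29248*1/14506 = -14624/7253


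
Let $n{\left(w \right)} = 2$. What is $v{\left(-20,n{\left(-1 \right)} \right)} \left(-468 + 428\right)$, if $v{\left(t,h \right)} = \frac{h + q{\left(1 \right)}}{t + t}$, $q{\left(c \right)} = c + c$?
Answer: $4$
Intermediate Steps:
$q{\left(c \right)} = 2 c$
$v{\left(t,h \right)} = \frac{2 + h}{2 t}$ ($v{\left(t,h \right)} = \frac{h + 2 \cdot 1}{t + t} = \frac{h + 2}{2 t} = \left(2 + h\right) \frac{1}{2 t} = \frac{2 + h}{2 t}$)
$v{\left(-20,n{\left(-1 \right)} \right)} \left(-468 + 428\right) = \frac{2 + 2}{2 \left(-20\right)} \left(-468 + 428\right) = \frac{1}{2} \left(- \frac{1}{20}\right) 4 \left(-40\right) = \left(- \frac{1}{10}\right) \left(-40\right) = 4$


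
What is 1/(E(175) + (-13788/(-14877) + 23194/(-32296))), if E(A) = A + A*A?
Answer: 26692644/822139004095 ≈ 3.2467e-5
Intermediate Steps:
E(A) = A + A²
1/(E(175) + (-13788/(-14877) + 23194/(-32296))) = 1/(175*(1 + 175) + (-13788/(-14877) + 23194/(-32296))) = 1/(175*176 + (-13788*(-1/14877) + 23194*(-1/32296))) = 1/(30800 + (1532/1653 - 11597/16148)) = 1/(30800 + 5568895/26692644) = 1/(822139004095/26692644) = 26692644/822139004095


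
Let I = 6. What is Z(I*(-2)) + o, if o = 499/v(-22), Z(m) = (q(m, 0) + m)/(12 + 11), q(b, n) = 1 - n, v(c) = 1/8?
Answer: 91805/23 ≈ 3991.5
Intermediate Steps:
v(c) = ⅛
Z(m) = 1/23 + m/23 (Z(m) = ((1 - 1*0) + m)/(12 + 11) = ((1 + 0) + m)/23 = (1 + m)*(1/23) = 1/23 + m/23)
o = 3992 (o = 499/(⅛) = 499*8 = 3992)
Z(I*(-2)) + o = (1/23 + (6*(-2))/23) + 3992 = (1/23 + (1/23)*(-12)) + 3992 = (1/23 - 12/23) + 3992 = -11/23 + 3992 = 91805/23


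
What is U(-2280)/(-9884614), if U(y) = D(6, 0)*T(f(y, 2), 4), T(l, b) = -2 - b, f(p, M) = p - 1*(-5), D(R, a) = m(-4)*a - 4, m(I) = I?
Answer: -12/4942307 ≈ -2.4280e-6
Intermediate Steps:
D(R, a) = -4 - 4*a (D(R, a) = -4*a - 4 = -4 - 4*a)
f(p, M) = 5 + p (f(p, M) = p + 5 = 5 + p)
U(y) = 24 (U(y) = (-4 - 4*0)*(-2 - 1*4) = (-4 + 0)*(-2 - 4) = -4*(-6) = 24)
U(-2280)/(-9884614) = 24/(-9884614) = 24*(-1/9884614) = -12/4942307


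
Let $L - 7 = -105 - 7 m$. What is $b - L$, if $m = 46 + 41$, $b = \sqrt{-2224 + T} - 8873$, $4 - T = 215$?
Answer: $-8166 + i \sqrt{2435} \approx -8166.0 + 49.346 i$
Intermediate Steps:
$T = -211$ ($T = 4 - 215 = -211$)
$b = -8873 + i \sqrt{2435}$ ($b = \sqrt{-2224 - 211} - 8873 = \sqrt{-2435} - 8873 = i \sqrt{2435} - 8873 = -8873 + i \sqrt{2435} \approx -8873.0 + 49.346 i$)
$m = 87$
$L = -707$ ($L = 7 - 714 = -707$)
$b - L = \left(-8873 + i \sqrt{2435}\right) - -707 = \left(-8873 + i \sqrt{2435}\right) + 707 = -8166 + i \sqrt{2435}$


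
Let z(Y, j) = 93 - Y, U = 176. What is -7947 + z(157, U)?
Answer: -8011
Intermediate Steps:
-7947 + z(157, U) = -7947 + (93 - 1*157) = -7947 + (93 - 157) = -7947 - 64 = -8011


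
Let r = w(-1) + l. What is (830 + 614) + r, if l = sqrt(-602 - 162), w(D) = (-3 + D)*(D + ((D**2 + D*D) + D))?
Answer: 1444 + 2*I*sqrt(191) ≈ 1444.0 + 27.641*I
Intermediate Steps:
w(D) = (-3 + D)*(2*D + 2*D**2) (w(D) = (-3 + D)*(D + ((D**2 + D**2) + D)) = (-3 + D)*(D + (2*D**2 + D)) = (-3 + D)*(D + (D + 2*D**2)) = (-3 + D)*(2*D + 2*D**2))
l = 2*I*sqrt(191) (l = sqrt(-764) = 2*I*sqrt(191) ≈ 27.641*I)
r = 2*I*sqrt(191) (r = 2*(-1)*(-3 + (-1)**2 - 2*(-1)) + 2*I*sqrt(191) = 2*(-1)*(-3 + 1 + 2) + 2*I*sqrt(191) = 2*(-1)*0 + 2*I*sqrt(191) = 0 + 2*I*sqrt(191) = 2*I*sqrt(191) ≈ 27.641*I)
(830 + 614) + r = (830 + 614) + 2*I*sqrt(191) = 1444 + 2*I*sqrt(191)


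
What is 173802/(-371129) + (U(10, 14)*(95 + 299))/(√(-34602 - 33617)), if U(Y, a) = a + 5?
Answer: -173802/371129 - 7486*I*√68219/68219 ≈ -0.46831 - 28.661*I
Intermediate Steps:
U(Y, a) = 5 + a
173802/(-371129) + (U(10, 14)*(95 + 299))/(√(-34602 - 33617)) = 173802/(-371129) + ((5 + 14)*(95 + 299))/(√(-34602 - 33617)) = 173802*(-1/371129) + (19*394)/(√(-68219)) = -173802/371129 + 7486/((I*√68219)) = -173802/371129 + 7486*(-I*√68219/68219) = -173802/371129 - 7486*I*√68219/68219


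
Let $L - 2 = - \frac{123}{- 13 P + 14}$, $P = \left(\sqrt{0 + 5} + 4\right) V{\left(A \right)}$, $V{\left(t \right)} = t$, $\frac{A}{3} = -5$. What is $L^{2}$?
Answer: $\frac{615902762725}{193873776721} + \frac{37558591200 \sqrt{5}}{193873776721} \approx 3.61$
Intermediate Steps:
$A = -15$ ($A = 3 \left(-5\right) = -15$)
$P = -60 - 15 \sqrt{5}$ ($P = \left(\sqrt{0 + 5} + 4\right) \left(-15\right) = \left(\sqrt{5} + 4\right) \left(-15\right) = \left(4 + \sqrt{5}\right) \left(-15\right) = -60 - 15 \sqrt{5} \approx -93.541$)
$L = 2 - \frac{123}{794 + 195 \sqrt{5}}$ ($L = 2 - \frac{123}{- 13 \left(-60 - 15 \sqrt{5}\right) + 14} = 2 - \frac{123}{\left(780 + 195 \sqrt{5}\right) + 14} = 2 - \frac{123}{794 + 195 \sqrt{5}} \approx 1.9$)
$L^{2} = \left(\frac{782960}{440311} + \frac{23985 \sqrt{5}}{440311}\right)^{2}$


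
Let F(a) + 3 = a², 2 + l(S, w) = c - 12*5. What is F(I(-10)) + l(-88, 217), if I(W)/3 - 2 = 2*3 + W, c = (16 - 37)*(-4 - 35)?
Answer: 790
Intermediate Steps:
c = 819 (c = -21*(-39) = 819)
I(W) = 24 + 3*W (I(W) = 6 + 3*(2*3 + W) = 6 + 3*(6 + W) = 6 + (18 + 3*W) = 24 + 3*W)
l(S, w) = 757 (l(S, w) = -2 + (819 - 12*5) = -2 + (819 - 60) = -2 + 759 = 757)
F(a) = -3 + a²
F(I(-10)) + l(-88, 217) = (-3 + (24 + 3*(-10))²) + 757 = (-3 + (24 - 30)²) + 757 = (-3 + (-6)²) + 757 = (-3 + 36) + 757 = 33 + 757 = 790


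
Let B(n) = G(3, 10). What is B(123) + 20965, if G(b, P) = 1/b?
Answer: 62896/3 ≈ 20965.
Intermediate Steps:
B(n) = 1/3
B(123) + 20965 = 1/3 + 20965 = 62896/3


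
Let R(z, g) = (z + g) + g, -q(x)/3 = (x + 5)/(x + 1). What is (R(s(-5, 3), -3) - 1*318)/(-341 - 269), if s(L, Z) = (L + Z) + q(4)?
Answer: 1657/3050 ≈ 0.54328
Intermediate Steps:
q(x) = -3*(5 + x)/(1 + x) (q(x) = -3*(x + 5)/(x + 1) = -3*(5 + x)/(1 + x))
s(L, Z) = -27/5 + L + Z (s(L, Z) = (L + Z) + 3*(-5 - 1*4)/(1 + 4) = (L + Z) + 3*(-5 - 4)/5 = (L + Z) + 3*(1/5)*(-9) = (L + Z) - 27/5 = -27/5 + L + Z)
R(z, g) = z + 2*g (R(z, g) = (g + z) + g = z + 2*g)
(R(s(-5, 3), -3) - 1*318)/(-341 - 269) = (((-27/5 - 5 + 3) + 2*(-3)) - 1*318)/(-341 - 269) = ((-37/5 - 6) - 318)/(-610) = (-67/5 - 318)*(-1/610) = -1657/5*(-1/610) = 1657/3050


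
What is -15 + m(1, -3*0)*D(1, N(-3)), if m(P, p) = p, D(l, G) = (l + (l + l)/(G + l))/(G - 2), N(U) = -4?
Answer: -15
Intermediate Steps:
D(l, G) = (l + 2*l/(G + l))/(-2 + G) (D(l, G) = (l + (2*l)/(G + l))/(-2 + G) = (l + 2*l/(G + l))/(-2 + G))
-15 + m(1, -3*0)*D(1, N(-3)) = -15 + (-3*0)*(1*(2 - 4 + 1)/((-4)**2 - 2*(-4) - 2*1 - 4*1)) = -15 + 0*(1*(-1)/(16 + 8 - 2 - 4)) = -15 + 0*(1*(-1)/18) = -15 + 0*(1*(1/18)*(-1)) = -15 + 0*(-1/18) = -15 + 0 = -15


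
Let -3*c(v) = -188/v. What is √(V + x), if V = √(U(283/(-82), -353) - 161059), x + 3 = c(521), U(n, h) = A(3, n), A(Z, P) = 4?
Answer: √(-7035063 + 7328907*I*√17895)/1563 ≈ 14.115 + 14.216*I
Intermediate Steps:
U(n, h) = 4
c(v) = 188/(3*v) (c(v) = -(-188)/(3*v) = 188/(3*v))
x = -4501/1563 (x = -3 + (188/3)/521 = -3 + (188/3)*(1/521) = -3 + 188/1563 = -4501/1563 ≈ -2.8797)
V = 3*I*√17895 (V = √(4 - 161059) = √(-161055) = 3*I*√17895 ≈ 401.32*I)
√(V + x) = √(3*I*√17895 - 4501/1563) = √(-4501/1563 + 3*I*√17895)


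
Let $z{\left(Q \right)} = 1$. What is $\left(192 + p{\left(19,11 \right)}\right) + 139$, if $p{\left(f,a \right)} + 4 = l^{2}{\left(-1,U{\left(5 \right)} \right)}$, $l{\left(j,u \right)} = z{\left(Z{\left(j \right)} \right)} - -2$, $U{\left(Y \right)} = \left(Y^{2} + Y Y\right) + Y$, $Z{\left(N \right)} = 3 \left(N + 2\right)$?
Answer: $336$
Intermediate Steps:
$Z{\left(N \right)} = 6 + 3 N$ ($Z{\left(N \right)} = 3 \left(2 + N\right) = 6 + 3 N$)
$U{\left(Y \right)} = Y + 2 Y^{2}$ ($U{\left(Y \right)} = \left(Y^{2} + Y^{2}\right) + Y = 2 Y^{2} + Y = Y + 2 Y^{2}$)
$l{\left(j,u \right)} = 3$ ($l{\left(j,u \right)} = 1 - -2 = 1 + 2 = 3$)
$p{\left(f,a \right)} = 5$ ($p{\left(f,a \right)} = -4 + 3^{2} = -4 + 9 = 5$)
$\left(192 + p{\left(19,11 \right)}\right) + 139 = \left(192 + 5\right) + 139 = 197 + 139 = 336$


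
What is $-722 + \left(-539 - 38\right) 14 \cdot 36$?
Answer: $-291530$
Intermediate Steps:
$-722 + \left(-539 - 38\right) 14 \cdot 36 = -722 - 290808 = -291530$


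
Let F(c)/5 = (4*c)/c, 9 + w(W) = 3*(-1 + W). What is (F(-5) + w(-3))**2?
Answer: 1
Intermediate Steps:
w(W) = -12 + 3*W (w(W) = -9 + 3*(-1 + W) = -9 + (-3 + 3*W) = -12 + 3*W)
F(c) = 20 (F(c) = 5*((4*c)/c) = 5*4 = 20)
(F(-5) + w(-3))**2 = (20 + (-12 + 3*(-3)))**2 = (20 + (-12 - 9))**2 = (20 - 21)**2 = (-1)**2 = 1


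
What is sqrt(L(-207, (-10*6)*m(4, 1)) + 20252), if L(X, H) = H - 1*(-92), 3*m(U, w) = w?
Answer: 2*sqrt(5081) ≈ 142.56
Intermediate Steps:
m(U, w) = w/3
L(X, H) = 92 + H (L(X, H) = H + 92 = 92 + H)
sqrt(L(-207, (-10*6)*m(4, 1)) + 20252) = sqrt((92 + (-10*6)*((1/3)*1)) + 20252) = sqrt((92 - 60*1/3) + 20252) = sqrt((92 - 20) + 20252) = sqrt(72 + 20252) = sqrt(20324) = 2*sqrt(5081)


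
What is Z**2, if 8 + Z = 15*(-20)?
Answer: 94864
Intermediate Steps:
Z = -308 (Z = -8 + 15*(-20) = -8 - 300 = -308)
Z**2 = (-308)**2 = 94864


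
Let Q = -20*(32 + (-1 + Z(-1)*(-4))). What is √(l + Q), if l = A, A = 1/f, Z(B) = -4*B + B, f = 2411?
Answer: I*√2208907569/2411 ≈ 19.494*I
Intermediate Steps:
Z(B) = -3*B
A = 1/2411 ≈ 0.00041477
l = 1/2411 ≈ 0.00041477
Q = -380 (Q = -20*(32 + (-1 - 3*(-1)*(-4))) = -20*(32 + (-1 + 3*(-4))) = -20*(32 + (-1 - 12)) = -20*(32 - 13) = -20*19 = -380)
√(l + Q) = √(1/2411 - 380) = √(-916179/2411) = I*√2208907569/2411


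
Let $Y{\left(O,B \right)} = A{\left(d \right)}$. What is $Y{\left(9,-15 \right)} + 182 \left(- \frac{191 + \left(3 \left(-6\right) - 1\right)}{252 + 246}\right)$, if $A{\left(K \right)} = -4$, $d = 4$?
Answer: $- \frac{16648}{249} \approx -66.859$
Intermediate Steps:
$Y{\left(O,B \right)} = -4$
$Y{\left(9,-15 \right)} + 182 \left(- \frac{191 + \left(3 \left(-6\right) - 1\right)}{252 + 246}\right) = -4 + 182 \left(- \frac{191 + \left(3 \left(-6\right) - 1\right)}{252 + 246}\right) = -4 + 182 \left(- \frac{191 - 19}{498}\right) = -4 + 182 \left(- \frac{172}{498}\right) = -4 + 182 \left(\left(-1\right) \frac{86}{249}\right) = -4 + 182 \left(- \frac{86}{249}\right) = -4 - \frac{15652}{249} = - \frac{16648}{249}$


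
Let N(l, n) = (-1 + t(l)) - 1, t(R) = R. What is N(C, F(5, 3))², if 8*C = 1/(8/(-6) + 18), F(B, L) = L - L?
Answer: 635209/160000 ≈ 3.9701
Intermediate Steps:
F(B, L) = 0
C = 3/400 (C = 1/(8*(8/(-6) + 18)) = 1/(8*(8*(-⅙) + 18)) = 1/(8*(-4/3 + 18)) = 1/(8*(50/3)) = (⅛)*(3/50) = 3/400 ≈ 0.0075000)
N(l, n) = -2 + l (N(l, n) = (-1 + l) - 1 = -2 + l)
N(C, F(5, 3))² = (-2 + 3/400)² = (-797/400)² = 635209/160000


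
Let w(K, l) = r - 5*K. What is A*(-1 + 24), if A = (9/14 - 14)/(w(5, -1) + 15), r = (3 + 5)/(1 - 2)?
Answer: 4301/252 ≈ 17.067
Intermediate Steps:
r = -8 (r = 8/(-1) = 8*(-1) = -8)
w(K, l) = -8 - 5*K
A = 187/252 (A = (9/14 - 14)/((-8 - 5*5) + 15) = (9*(1/14) - 14)/((-8 - 25) + 15) = (9/14 - 14)/(-33 + 15) = -187/14/(-18) = -187/14*(-1/18) = 187/252 ≈ 0.74206)
A*(-1 + 24) = 187*(-1 + 24)/252 = (187/252)*23 = 4301/252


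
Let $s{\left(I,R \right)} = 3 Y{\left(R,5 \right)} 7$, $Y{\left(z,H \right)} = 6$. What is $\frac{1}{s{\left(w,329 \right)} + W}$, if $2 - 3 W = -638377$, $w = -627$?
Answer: $\frac{1}{212919} \approx 4.6966 \cdot 10^{-6}$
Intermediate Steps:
$W = 212793$ ($W = \frac{2}{3} - - \frac{638377}{3} = \frac{2}{3} + \frac{638377}{3} = 212793$)
$s{\left(I,R \right)} = 126$ ($s{\left(I,R \right)} = 3 \cdot 6 \cdot 7 = 18 \cdot 7 = 126$)
$\frac{1}{s{\left(w,329 \right)} + W} = \frac{1}{126 + 212793} = \frac{1}{212919}$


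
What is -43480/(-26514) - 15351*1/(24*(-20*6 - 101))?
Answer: 6251317/1378728 ≈ 4.5341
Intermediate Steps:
-43480/(-26514) - 15351*1/(24*(-20*6 - 101)) = -43480*(-1/26514) - 15351*1/(24*(-120 - 101)) = 21740/13257 - 15351/(24*(-221)) = 21740/13257 - 15351/(-5304) = 21740/13257 - 15351*(-1/5304) = 21740/13257 + 301/104 = 6251317/1378728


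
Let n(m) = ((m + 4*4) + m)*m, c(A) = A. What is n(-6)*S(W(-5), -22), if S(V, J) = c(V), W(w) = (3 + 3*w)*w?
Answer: -1440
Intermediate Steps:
W(w) = w*(3 + 3*w)
S(V, J) = V
n(m) = m*(16 + 2*m) (n(m) = ((m + 16) + m)*m = ((16 + m) + m)*m = (16 + 2*m)*m = m*(16 + 2*m))
n(-6)*S(W(-5), -22) = (2*(-6)*(8 - 6))*(3*(-5)*(1 - 5)) = (2*(-6)*2)*(3*(-5)*(-4)) = -24*60 = -1440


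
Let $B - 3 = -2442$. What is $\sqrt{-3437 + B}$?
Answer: $2 i \sqrt{1469} \approx 76.655 i$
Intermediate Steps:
$B = -2439$ ($B = 3 - 2442 = -2439$)
$\sqrt{-3437 + B} = \sqrt{-3437 - 2439} = \sqrt{-5876} = 2 i \sqrt{1469}$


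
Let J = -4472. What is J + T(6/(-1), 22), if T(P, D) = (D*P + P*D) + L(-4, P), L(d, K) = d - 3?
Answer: -4743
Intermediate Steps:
L(d, K) = -3 + d
T(P, D) = -7 + 2*D*P (T(P, D) = (D*P + P*D) + (-3 - 4) = (D*P + D*P) - 7 = 2*D*P - 7 = -7 + 2*D*P)
J + T(6/(-1), 22) = -4472 + (-7 + 2*22*(6/(-1))) = -4472 + (-7 + 2*22*(6*(-1))) = -4472 + (-7 + 2*22*(-6)) = -4472 + (-7 - 264) = -4472 - 271 = -4743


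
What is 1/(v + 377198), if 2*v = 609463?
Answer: 2/1363859 ≈ 1.4664e-6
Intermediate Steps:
v = 609463/2 (v = (1/2)*609463 = 609463/2 ≈ 3.0473e+5)
1/(v + 377198) = 1/(609463/2 + 377198) = 1/(1363859/2) = 2/1363859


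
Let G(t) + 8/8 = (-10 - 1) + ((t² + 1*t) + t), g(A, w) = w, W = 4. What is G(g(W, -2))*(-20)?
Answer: 240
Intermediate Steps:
G(t) = -12 + t² + 2*t (G(t) = -1 + ((-10 - 1) + ((t² + 1*t) + t)) = -1 + (-11 + ((t² + t) + t)) = -1 + (-11 + ((t + t²) + t)) = -1 + (-11 + (t² + 2*t)) = -1 + (-11 + t² + 2*t) = -12 + t² + 2*t)
G(g(W, -2))*(-20) = (-12 + (-2)² + 2*(-2))*(-20) = (-12 + 4 - 4)*(-20) = -12*(-20) = 240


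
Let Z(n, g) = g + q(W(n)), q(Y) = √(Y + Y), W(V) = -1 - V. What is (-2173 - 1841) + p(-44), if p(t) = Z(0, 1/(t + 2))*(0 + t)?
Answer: -84272/21 - 44*I*√2 ≈ -4013.0 - 62.225*I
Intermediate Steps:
q(Y) = √2*√Y (q(Y) = √(2*Y) = √2*√Y)
Z(n, g) = g + √2*√(-1 - n)
p(t) = t*(1/(2 + t) + I*√2) (p(t) = (1/(t + 2) + √(-2 - 2*0))*(0 + t) = (1/(2 + t) + √(-2 + 0))*t = (1/(2 + t) + √(-2))*t = (1/(2 + t) + I*√2)*t = t*(1/(2 + t) + I*√2))
(-2173 - 1841) + p(-44) = (-2173 - 1841) - 44*(1 + I*√2*(2 - 44))/(2 - 44) = -4014 - 44*(1 + I*√2*(-42))/(-42) = -4014 - 44*(-1/42)*(1 - 42*I*√2) = -4014 + (22/21 - 44*I*√2) = -84272/21 - 44*I*√2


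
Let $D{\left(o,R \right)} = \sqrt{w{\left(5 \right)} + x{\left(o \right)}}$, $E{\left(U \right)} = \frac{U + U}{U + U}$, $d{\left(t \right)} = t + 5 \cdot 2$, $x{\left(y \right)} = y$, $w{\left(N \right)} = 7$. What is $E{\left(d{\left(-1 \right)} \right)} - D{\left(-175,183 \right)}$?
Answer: $1 - 2 i \sqrt{42} \approx 1.0 - 12.961 i$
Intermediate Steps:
$d{\left(t \right)} = 10 + t$ ($d{\left(t \right)} = t + 10 = 10 + t$)
$E{\left(U \right)} = 1$ ($E{\left(U \right)} = \frac{2 U}{2 U} = 2 U \frac{1}{2 U} = 1$)
$D{\left(o,R \right)} = \sqrt{7 + o}$
$E{\left(d{\left(-1 \right)} \right)} - D{\left(-175,183 \right)} = 1 - \sqrt{7 - 175} = 1 - \sqrt{-168} = 1 - 2 i \sqrt{42}$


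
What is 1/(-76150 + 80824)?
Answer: 1/4674 ≈ 0.00021395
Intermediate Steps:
1/(-76150 + 80824) = 1/4674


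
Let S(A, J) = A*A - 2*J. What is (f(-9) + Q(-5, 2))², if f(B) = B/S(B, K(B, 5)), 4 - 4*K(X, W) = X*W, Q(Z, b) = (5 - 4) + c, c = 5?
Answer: 435600/12769 ≈ 34.114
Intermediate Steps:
Q(Z, b) = 6 (Q(Z, b) = (5 - 4) + 5 = 1 + 5 = 6)
K(X, W) = 1 - W*X/4 (K(X, W) = 1 - X*W/4 = 1 - W*X/4)
S(A, J) = A² - 2*J
f(B) = B/(-2 + B² + 5*B/2) (f(B) = B/(B² - 2*(1 - ¼*5*B)) = B/(B² - 2*(1 - 5*B/4)) = B/(B² + (-2 + 5*B/2)) = B/(-2 + B² + 5*B/2))
(f(-9) + Q(-5, 2))² = (2*(-9)/(-4 + 2*(-9)² + 5*(-9)) + 6)² = (2*(-9)/(-4 + 2*81 - 45) + 6)² = (2*(-9)/(-4 + 162 - 45) + 6)² = (2*(-9)/113 + 6)² = (2*(-9)*(1/113) + 6)² = (-18/113 + 6)² = (660/113)² = 435600/12769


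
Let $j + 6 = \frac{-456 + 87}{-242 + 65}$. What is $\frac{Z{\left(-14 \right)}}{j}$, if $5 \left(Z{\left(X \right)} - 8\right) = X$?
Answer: $- \frac{1534}{1155} \approx -1.3281$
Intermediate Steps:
$j = - \frac{231}{59}$ ($j = -6 + \frac{-456 + 87}{-242 + 65} = -6 - \frac{369}{-177} = -6 - - \frac{123}{59} = -6 + \frac{123}{59} = - \frac{231}{59} \approx -3.9153$)
$Z{\left(X \right)} = 8 + \frac{X}{5}$
$\frac{Z{\left(-14 \right)}}{j} = \frac{8 + \frac{1}{5} \left(-14\right)}{- \frac{231}{59}} = \left(8 - \frac{14}{5}\right) \left(- \frac{59}{231}\right) = \frac{26}{5} \left(- \frac{59}{231}\right) = - \frac{1534}{1155}$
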